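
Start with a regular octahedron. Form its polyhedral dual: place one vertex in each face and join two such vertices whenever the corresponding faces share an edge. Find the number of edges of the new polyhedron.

The base solid has V = 6, E = 12, F = 8.
The dual swaps V and F and preserves E: V′ = F = 8, E′ = E = 12, F′ = V = 6.

12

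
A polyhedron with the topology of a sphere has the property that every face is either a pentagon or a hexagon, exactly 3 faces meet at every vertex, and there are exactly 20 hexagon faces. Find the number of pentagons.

12

Let x be the number of pentagons; then F = 20 + x.
Edge–face incidences: 2E = 6·20 + 5·x = 120 + 5x.
Every vertex has degree 3, so 3V = 2E.
Euler: V − E + F = 2 ⇒ (2E)/3 − E + (20 + x) = 2.
Multiply by 6: 2·(2E) − 3·(2E) + 6·(20 + x) = 12, i.e. 120 + 6x − (120 + 5x) = 12.
Collecting terms: x = 12.
Then 2E = 120 + 5·12 = 180, so E = 90, V = 2E/3 = 60, F = 20 + 12 = 32.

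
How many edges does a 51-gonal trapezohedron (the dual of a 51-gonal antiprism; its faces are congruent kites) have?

The n-trapezohedron (dual of the n-antiprism) has V = 2·51 + 2 = 104, E = 4·51 = 204, F = 2·51 = 102.

204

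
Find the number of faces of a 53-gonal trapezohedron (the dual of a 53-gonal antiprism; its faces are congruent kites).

106

The n-trapezohedron (dual of the n-antiprism) has V = 2·53 + 2 = 108, E = 4·53 = 212, F = 2·53 = 106.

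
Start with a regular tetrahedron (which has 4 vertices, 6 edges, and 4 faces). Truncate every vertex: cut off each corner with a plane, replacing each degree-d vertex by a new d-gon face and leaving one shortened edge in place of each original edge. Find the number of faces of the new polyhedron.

8

Truncation replaces each original edge-end by a new vertex, so V′ = 2E = 12.
Each original edge survives, and each old vertex of degree d contributes d new edges; summing degrees gives Σd = 2E, so E′ = E + 2E = 3E = 18.
Each original face survives and each original vertex becomes one new face: F′ = F + V = 8.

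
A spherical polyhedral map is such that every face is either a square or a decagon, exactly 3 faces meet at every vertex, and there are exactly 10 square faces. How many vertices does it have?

20

Let x be the number of decagons; then F = 10 + x.
Edge–face incidences: 2E = 4·10 + 10·x = 40 + 10x.
Every vertex has degree 3, so 3V = 2E.
Euler: V − E + F = 2 ⇒ (2E)/3 − E + (10 + x) = 2.
Multiply by 6: 2·(2E) − 3·(2E) + 6·(10 + x) = 12, i.e. 60 + 6x − (40 + 10x) = 12.
Collecting terms: −4x + 20 = 12, so −4x = −8, so x = 2.
Then 2E = 40 + 10·2 = 60, so E = 30, V = 2E/3 = 20, F = 10 + 2 = 12.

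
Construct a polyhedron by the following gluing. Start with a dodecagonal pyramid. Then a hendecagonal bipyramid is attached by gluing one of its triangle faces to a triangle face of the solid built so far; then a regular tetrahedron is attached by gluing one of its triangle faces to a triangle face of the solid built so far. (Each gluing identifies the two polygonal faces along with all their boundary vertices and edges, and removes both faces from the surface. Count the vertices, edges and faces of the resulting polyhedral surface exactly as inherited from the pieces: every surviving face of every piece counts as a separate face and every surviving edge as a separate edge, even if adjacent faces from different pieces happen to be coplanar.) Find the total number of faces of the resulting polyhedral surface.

A dodecagonal pyramid: V=13, E=24, F=13.
Attach a hendecagonal bipyramid (V=13, E=33, F=22) along a 3-gon: merge 3 vertices and 3 edges, delete both glued faces → V=23, E=54, F=33.
Attach a regular tetrahedron (V=4, E=6, F=4) along a 3-gon: merge 3 vertices and 3 edges, delete both glued faces → V=24, E=57, F=35.
Check: V − E + F = 24 − 57 + 35 = 2.

35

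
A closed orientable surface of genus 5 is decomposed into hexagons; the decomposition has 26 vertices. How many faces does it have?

χ = 2 − 2·5 = -8, and every face is a hexagon so 6F = 2E.
V − E + F = -8 with E = 6F/2 gives 26 − (6/2 − 1)·F = -8, so F = 17 and E = 51.

17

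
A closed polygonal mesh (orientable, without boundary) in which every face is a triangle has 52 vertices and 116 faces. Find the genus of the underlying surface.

Every face is a triangle, so 2E = 3·116 = 348, giving E = 174.
χ = V − E + F = 52 − 174 + 116 = -6.
For a closed orientable surface χ = 2 − 2g, so g = (2 − (-6))/2 = 4.

4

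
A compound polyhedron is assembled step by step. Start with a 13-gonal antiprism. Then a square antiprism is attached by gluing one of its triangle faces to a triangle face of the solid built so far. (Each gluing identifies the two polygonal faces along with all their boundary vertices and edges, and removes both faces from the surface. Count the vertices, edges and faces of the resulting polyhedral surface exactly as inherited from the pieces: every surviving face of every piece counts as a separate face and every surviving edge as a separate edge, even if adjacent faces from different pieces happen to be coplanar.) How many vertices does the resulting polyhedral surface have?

A 13-gonal antiprism: V=26, E=52, F=28.
Attach a square antiprism (V=8, E=16, F=10) along a 3-gon: merge 3 vertices and 3 edges, delete both glued faces → V=31, E=65, F=36.
Check: V − E + F = 31 − 65 + 36 = 2.

31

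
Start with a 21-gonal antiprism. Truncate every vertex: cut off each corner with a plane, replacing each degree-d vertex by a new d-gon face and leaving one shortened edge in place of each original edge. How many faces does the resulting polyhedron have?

The base solid has V = 42, E = 84, F = 44.
Truncation replaces each original edge-end by a new vertex, so V′ = 2E = 168.
Each original edge survives, and each old vertex of degree d contributes d new edges; summing degrees gives Σd = 2E, so E′ = E + 2E = 3E = 252.
Each original face survives and each original vertex becomes one new face: F′ = F + V = 86.

86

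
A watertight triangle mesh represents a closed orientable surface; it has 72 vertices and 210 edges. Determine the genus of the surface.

Every face is a triangle and each edge borders two faces, so 3F = 2·210, giving F = 140.
χ = V − E + F = 72 − 210 + 140 = 2.
For a closed orientable surface χ = 2 − 2g, so g = (2 − (2))/2 = 0.

0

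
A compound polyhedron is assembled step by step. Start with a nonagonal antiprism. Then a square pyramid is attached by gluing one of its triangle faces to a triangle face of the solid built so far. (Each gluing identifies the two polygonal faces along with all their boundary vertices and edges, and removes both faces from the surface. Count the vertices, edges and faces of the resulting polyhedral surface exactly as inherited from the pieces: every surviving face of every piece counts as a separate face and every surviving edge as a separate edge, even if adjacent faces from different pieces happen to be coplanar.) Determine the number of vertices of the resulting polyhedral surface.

20

A nonagonal antiprism: V=18, E=36, F=20.
Attach a square pyramid (V=5, E=8, F=5) along a 3-gon: merge 3 vertices and 3 edges, delete both glued faces → V=20, E=41, F=23.
Check: V − E + F = 20 − 41 + 23 = 2.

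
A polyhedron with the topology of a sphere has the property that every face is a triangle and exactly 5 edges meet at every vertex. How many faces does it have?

20

Each face has 3 edges and each edge borders two faces, so 2E = 3F.
Each vertex has degree 5, so 5V = 2E and hence V = 3F/5.
Euler: V − E + F = 2 ⇒ (3F/5) − (3F/2) + F = 2.
Multiply by 10: (6 − 15 + 10)F = 20, i.e. 1F = 20.
So F = 20, E = 3·20/2 = 30, V = 3·20/5 = 12.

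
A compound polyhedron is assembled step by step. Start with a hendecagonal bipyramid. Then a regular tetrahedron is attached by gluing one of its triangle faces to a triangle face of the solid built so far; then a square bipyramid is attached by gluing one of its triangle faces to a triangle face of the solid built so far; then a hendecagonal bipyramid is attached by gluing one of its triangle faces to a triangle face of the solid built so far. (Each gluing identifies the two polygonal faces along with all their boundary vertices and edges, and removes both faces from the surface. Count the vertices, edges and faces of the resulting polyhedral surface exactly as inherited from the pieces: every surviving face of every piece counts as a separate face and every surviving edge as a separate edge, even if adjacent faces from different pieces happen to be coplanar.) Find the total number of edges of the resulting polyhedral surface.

75

A hendecagonal bipyramid: V=13, E=33, F=22.
Attach a regular tetrahedron (V=4, E=6, F=4) along a 3-gon: merge 3 vertices and 3 edges, delete both glued faces → V=14, E=36, F=24.
Attach a square bipyramid (V=6, E=12, F=8) along a 3-gon: merge 3 vertices and 3 edges, delete both glued faces → V=17, E=45, F=30.
Attach a hendecagonal bipyramid (V=13, E=33, F=22) along a 3-gon: merge 3 vertices and 3 edges, delete both glued faces → V=27, E=75, F=50.
Check: V − E + F = 27 − 75 + 50 = 2.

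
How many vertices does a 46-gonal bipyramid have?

48

A bipyramid over an n-gon has 2n triangular faces and n + 2 vertices: V = 46 + 2 = 48, E = 3·46 = 138, F = 2·46 = 92.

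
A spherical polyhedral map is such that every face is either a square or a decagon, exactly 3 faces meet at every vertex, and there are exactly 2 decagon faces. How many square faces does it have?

Let x be the number of squares; then F = 2 + x.
Edge–face incidences: 2E = 10·2 + 4·x = 20 + 4x.
Every vertex has degree 3, so 3V = 2E.
Euler: V − E + F = 2 ⇒ (2E)/3 − E + (2 + x) = 2.
Multiply by 6: 2·(2E) − 3·(2E) + 6·(2 + x) = 12, i.e. 12 + 6x − (20 + 4x) = 12.
Collecting terms: 2x − 8 = 12, so 2x = 20, so x = 10.
Then 2E = 20 + 4·10 = 60, so E = 30, V = 2E/3 = 20, F = 2 + 10 = 12.

10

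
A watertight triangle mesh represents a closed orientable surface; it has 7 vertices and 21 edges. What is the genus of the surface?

Every face is a triangle and each edge borders two faces, so 3F = 2·21, giving F = 14.
χ = V − E + F = 7 − 21 + 14 = 0.
For a closed orientable surface χ = 2 − 2g, so g = (2 − (0))/2 = 1.

1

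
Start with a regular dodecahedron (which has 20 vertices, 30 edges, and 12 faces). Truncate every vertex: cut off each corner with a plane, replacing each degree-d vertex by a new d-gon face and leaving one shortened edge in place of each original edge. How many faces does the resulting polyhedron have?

32

Truncation replaces each original edge-end by a new vertex, so V′ = 2E = 60.
Each original edge survives, and each old vertex of degree d contributes d new edges; summing degrees gives Σd = 2E, so E′ = E + 2E = 3E = 90.
Each original face survives and each original vertex becomes one new face: F′ = F + V = 32.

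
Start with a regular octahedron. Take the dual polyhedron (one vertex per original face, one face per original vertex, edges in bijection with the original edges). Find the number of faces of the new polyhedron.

The base solid has V = 6, E = 12, F = 8.
The dual swaps V and F and preserves E: V′ = F = 8, E′ = E = 12, F′ = V = 6.

6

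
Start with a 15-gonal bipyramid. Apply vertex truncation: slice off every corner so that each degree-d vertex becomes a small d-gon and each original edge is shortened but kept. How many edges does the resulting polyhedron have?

135

The base solid has V = 17, E = 45, F = 30.
Truncation replaces each original edge-end by a new vertex, so V′ = 2E = 90.
Each original edge survives, and each old vertex of degree d contributes d new edges; summing degrees gives Σd = 2E, so E′ = E + 2E = 3E = 135.
Each original face survives and each original vertex becomes one new face: F′ = F + V = 47.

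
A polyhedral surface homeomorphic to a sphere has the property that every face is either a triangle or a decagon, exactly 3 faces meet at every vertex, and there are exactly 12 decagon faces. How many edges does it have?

90

Let x be the number of triangles; then F = 12 + x.
Edge–face incidences: 2E = 10·12 + 3·x = 120 + 3x.
Every vertex has degree 3, so 3V = 2E.
Euler: V − E + F = 2 ⇒ (2E)/3 − E + (12 + x) = 2.
Multiply by 6: 2·(2E) − 3·(2E) + 6·(12 + x) = 12, i.e. 72 + 6x − (120 + 3x) = 12.
Collecting terms: 3x − 48 = 12, so 3x = 60, so x = 20.
Then 2E = 120 + 3·20 = 180, so E = 90, V = 2E/3 = 60, F = 12 + 20 = 32.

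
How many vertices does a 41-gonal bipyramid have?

43

A bipyramid over an n-gon has 2n triangular faces and n + 2 vertices: V = 41 + 2 = 43, E = 3·41 = 123, F = 2·41 = 82.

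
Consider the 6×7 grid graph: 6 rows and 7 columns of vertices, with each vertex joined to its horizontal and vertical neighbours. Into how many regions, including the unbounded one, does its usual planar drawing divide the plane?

The grid has V = 6·7 = 42 vertices and E = 6·6 + 7·5 = 71 edges.
F = 2 − V + E = 2 − 42 + 71 = 31.

31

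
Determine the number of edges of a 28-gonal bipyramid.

A bipyramid over an n-gon has 2n triangular faces and n + 2 vertices: V = 28 + 2 = 30, E = 3·28 = 84, F = 2·28 = 56.

84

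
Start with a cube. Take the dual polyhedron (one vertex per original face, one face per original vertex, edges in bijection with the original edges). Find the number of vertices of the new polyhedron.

6

The base solid has V = 8, E = 12, F = 6.
The dual swaps V and F and preserves E: V′ = F = 6, E′ = E = 12, F′ = V = 8.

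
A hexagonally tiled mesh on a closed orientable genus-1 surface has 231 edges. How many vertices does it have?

154

χ = 2 − 2·1 = 0, and every face is a hexagon so 6F = 2E.
F = 2E/6 = 77. Then V = 0 + E − F = 0 + 231 − 77 = 154.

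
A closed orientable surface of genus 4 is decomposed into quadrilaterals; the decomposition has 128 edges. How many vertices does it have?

χ = 2 − 2·4 = -6, and every face is a square so 4F = 2E.
F = 2E/4 = 64. Then V = -6 + E − F = -6 + 128 − 64 = 58.

58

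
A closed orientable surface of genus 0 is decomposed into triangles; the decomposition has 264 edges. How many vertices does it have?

χ = 2 − 2·0 = 2, and every face is a triangle so 3F = 2E.
F = 2E/3 = 176. Then V = 2 + E − F = 2 + 264 − 176 = 90.

90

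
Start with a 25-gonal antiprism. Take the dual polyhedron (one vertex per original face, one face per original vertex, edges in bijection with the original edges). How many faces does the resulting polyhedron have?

The base solid has V = 50, E = 100, F = 52.
The dual swaps V and F and preserves E: V′ = F = 52, E′ = E = 100, F′ = V = 50.

50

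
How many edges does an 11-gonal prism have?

33

A prism on an n-gon has two n-gon bases and n rectangular sides: V = 2·11 = 22, E = 3·11 = 33, F = 11 + 2 = 13.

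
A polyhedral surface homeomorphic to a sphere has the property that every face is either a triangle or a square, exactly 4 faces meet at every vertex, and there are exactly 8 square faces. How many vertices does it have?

Let x be the number of triangles; then F = 8 + x.
Edge–face incidences: 2E = 4·8 + 3·x = 32 + 3x.
Every vertex has degree 4, so 4V = 2E.
Euler: V − E + F = 2 ⇒ (2E)/4 − E + (8 + x) = 2.
Multiply by 8: 2·(2E) − 4·(2E) + 8·(8 + x) = 16, i.e. 64 + 8x − 2·(32 + 3x) = 16.
Collecting terms: 2x = 16, so x = 8.
Then 2E = 32 + 3·8 = 56, so E = 28, V = 2E/4 = 14, F = 8 + 8 = 16.

14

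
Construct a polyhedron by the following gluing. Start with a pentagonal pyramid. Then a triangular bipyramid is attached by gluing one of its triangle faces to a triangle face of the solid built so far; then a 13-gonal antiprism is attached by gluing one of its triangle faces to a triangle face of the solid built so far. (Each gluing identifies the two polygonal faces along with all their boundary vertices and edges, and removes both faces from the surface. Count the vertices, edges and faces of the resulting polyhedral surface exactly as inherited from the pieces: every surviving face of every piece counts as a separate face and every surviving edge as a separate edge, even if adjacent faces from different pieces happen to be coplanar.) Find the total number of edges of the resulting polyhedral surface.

A pentagonal pyramid: V=6, E=10, F=6.
Attach a triangular bipyramid (V=5, E=9, F=6) along a 3-gon: merge 3 vertices and 3 edges, delete both glued faces → V=8, E=16, F=10.
Attach a 13-gonal antiprism (V=26, E=52, F=28) along a 3-gon: merge 3 vertices and 3 edges, delete both glued faces → V=31, E=65, F=36.
Check: V − E + F = 31 − 65 + 36 = 2.

65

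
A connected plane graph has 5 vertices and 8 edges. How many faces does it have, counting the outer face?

5

Euler's formula for a connected plane graph: V − E + F = 2, so F = 2 − 5 + 8 = 5.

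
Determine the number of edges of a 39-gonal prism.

A prism on an n-gon has two n-gon bases and n rectangular sides: V = 2·39 = 78, E = 3·39 = 117, F = 39 + 2 = 41.
Check: V − E + F = 78 − 117 + 41 = 2.

117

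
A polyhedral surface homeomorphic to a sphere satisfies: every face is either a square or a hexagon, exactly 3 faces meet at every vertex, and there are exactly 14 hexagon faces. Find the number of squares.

6

Let x be the number of squares; then F = 14 + x.
Edge–face incidences: 2E = 6·14 + 4·x = 84 + 4x.
Every vertex has degree 3, so 3V = 2E.
Euler: V − E + F = 2 ⇒ (2E)/3 − E + (14 + x) = 2.
Multiply by 6: 2·(2E) − 3·(2E) + 6·(14 + x) = 12, i.e. 84 + 6x − (84 + 4x) = 12.
Collecting terms: 2x = 12, so x = 6.
Then 2E = 84 + 4·6 = 108, so E = 54, V = 2E/3 = 36, F = 14 + 6 = 20.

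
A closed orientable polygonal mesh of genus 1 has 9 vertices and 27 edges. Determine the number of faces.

18

For a closed orientable surface of genus 1, χ = 2 − 2·1 = 0.
F = 0 − V + E = 0 − 9 + 27 = 18.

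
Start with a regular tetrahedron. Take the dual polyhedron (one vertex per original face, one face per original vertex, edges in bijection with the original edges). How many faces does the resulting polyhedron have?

4

The base solid has V = 4, E = 6, F = 4.
The dual swaps V and F and preserves E: V′ = F = 4, E′ = E = 6, F′ = V = 4.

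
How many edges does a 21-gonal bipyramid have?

A bipyramid over an n-gon has 2n triangular faces and n + 2 vertices: V = 21 + 2 = 23, E = 3·21 = 63, F = 2·21 = 42.

63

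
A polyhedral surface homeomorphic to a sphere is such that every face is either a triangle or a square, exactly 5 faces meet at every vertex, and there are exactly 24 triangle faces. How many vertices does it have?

16

Let x be the number of squares; then F = 24 + x.
Edge–face incidences: 2E = 3·24 + 4·x = 72 + 4x.
Every vertex has degree 5, so 5V = 2E.
Euler: V − E + F = 2 ⇒ (2E)/5 − E + (24 + x) = 2.
Multiply by 10: 2·(2E) − 5·(2E) + 10·(24 + x) = 20, i.e. 240 + 10x − 3·(72 + 4x) = 20.
Collecting terms: −2x + 24 = 20, so −2x = −4, so x = 2.
Then 2E = 72 + 4·2 = 80, so E = 40, V = 2E/5 = 16, F = 24 + 2 = 26.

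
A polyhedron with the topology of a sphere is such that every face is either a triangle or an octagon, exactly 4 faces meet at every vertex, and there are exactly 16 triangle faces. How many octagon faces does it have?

Let x be the number of octagons; then F = 16 + x.
Edge–face incidences: 2E = 3·16 + 8·x = 48 + 8x.
Every vertex has degree 4, so 4V = 2E.
Euler: V − E + F = 2 ⇒ (2E)/4 − E + (16 + x) = 2.
Multiply by 8: 2·(2E) − 4·(2E) + 8·(16 + x) = 16, i.e. 128 + 8x − 2·(48 + 8x) = 16.
Collecting terms: −8x + 32 = 16, so −8x = −16, so x = 2.
Then 2E = 48 + 8·2 = 64, so E = 32, V = 2E/4 = 16, F = 16 + 2 = 18.

2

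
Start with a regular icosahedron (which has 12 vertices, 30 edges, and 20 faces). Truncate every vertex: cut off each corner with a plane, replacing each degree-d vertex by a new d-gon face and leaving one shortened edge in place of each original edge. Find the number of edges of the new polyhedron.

90

Truncation replaces each original edge-end by a new vertex, so V′ = 2E = 60.
Each original edge survives, and each old vertex of degree d contributes d new edges; summing degrees gives Σd = 2E, so E′ = E + 2E = 3E = 90.
Each original face survives and each original vertex becomes one new face: F′ = F + V = 32.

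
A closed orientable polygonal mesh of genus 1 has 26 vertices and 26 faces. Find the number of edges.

For a closed orientable surface of genus 1, χ = 2 − 2·1 = 0.
E = V + F − (0) = 26 + 26 − (0) = 52.

52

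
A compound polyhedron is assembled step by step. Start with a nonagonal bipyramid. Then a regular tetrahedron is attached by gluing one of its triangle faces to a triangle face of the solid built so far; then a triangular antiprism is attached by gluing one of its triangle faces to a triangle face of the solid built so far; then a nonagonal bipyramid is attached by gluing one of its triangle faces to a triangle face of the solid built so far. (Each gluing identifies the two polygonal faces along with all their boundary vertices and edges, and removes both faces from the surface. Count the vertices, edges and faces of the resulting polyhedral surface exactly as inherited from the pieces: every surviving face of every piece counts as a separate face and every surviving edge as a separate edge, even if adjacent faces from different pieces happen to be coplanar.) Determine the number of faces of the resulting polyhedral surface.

A nonagonal bipyramid: V=11, E=27, F=18.
Attach a regular tetrahedron (V=4, E=6, F=4) along a 3-gon: merge 3 vertices and 3 edges, delete both glued faces → V=12, E=30, F=20.
Attach a triangular antiprism (V=6, E=12, F=8) along a 3-gon: merge 3 vertices and 3 edges, delete both glued faces → V=15, E=39, F=26.
Attach a nonagonal bipyramid (V=11, E=27, F=18) along a 3-gon: merge 3 vertices and 3 edges, delete both glued faces → V=23, E=63, F=42.
Check: V − E + F = 23 − 63 + 42 = 2.

42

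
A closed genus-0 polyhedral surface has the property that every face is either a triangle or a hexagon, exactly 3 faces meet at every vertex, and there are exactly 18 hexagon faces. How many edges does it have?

Let x be the number of triangles; then F = 18 + x.
Edge–face incidences: 2E = 6·18 + 3·x = 108 + 3x.
Every vertex has degree 3, so 3V = 2E.
Euler: V − E + F = 2 ⇒ (2E)/3 − E + (18 + x) = 2.
Multiply by 6: 2·(2E) − 3·(2E) + 6·(18 + x) = 12, i.e. 108 + 6x − (108 + 3x) = 12.
Collecting terms: 3x = 12, so x = 4.
Then 2E = 108 + 3·4 = 120, so E = 60, V = 2E/3 = 40, F = 18 + 4 = 22.

60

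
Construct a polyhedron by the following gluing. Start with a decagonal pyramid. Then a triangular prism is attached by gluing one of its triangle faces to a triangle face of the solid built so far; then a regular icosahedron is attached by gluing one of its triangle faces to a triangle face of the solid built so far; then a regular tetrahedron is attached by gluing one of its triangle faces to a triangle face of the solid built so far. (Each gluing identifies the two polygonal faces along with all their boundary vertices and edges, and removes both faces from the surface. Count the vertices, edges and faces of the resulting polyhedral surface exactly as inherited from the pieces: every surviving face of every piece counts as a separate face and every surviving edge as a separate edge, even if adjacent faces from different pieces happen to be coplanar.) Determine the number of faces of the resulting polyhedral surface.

34

A decagonal pyramid: V=11, E=20, F=11.
Attach a triangular prism (V=6, E=9, F=5) along a 3-gon: merge 3 vertices and 3 edges, delete both glued faces → V=14, E=26, F=14.
Attach a regular icosahedron (V=12, E=30, F=20) along a 3-gon: merge 3 vertices and 3 edges, delete both glued faces → V=23, E=53, F=32.
Attach a regular tetrahedron (V=4, E=6, F=4) along a 3-gon: merge 3 vertices and 3 edges, delete both glued faces → V=24, E=56, F=34.
Check: V − E + F = 24 − 56 + 34 = 2.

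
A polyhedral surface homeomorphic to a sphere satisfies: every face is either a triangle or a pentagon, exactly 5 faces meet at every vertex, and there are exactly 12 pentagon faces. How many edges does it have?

Let x be the number of triangles; then F = 12 + x.
Edge–face incidences: 2E = 5·12 + 3·x = 60 + 3x.
Every vertex has degree 5, so 5V = 2E.
Euler: V − E + F = 2 ⇒ (2E)/5 − E + (12 + x) = 2.
Multiply by 10: 2·(2E) − 5·(2E) + 10·(12 + x) = 20, i.e. 120 + 10x − 3·(60 + 3x) = 20.
Collecting terms: x − 60 = 20, so x = 80.
Then 2E = 60 + 3·80 = 300, so E = 150, V = 2E/5 = 60, F = 12 + 80 = 92.

150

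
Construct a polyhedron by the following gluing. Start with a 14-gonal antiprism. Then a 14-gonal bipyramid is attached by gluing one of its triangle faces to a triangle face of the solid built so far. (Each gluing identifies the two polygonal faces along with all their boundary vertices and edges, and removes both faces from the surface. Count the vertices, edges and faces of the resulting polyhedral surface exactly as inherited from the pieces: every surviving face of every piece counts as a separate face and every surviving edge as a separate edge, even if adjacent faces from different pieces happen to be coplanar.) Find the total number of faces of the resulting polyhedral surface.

A 14-gonal antiprism: V=28, E=56, F=30.
Attach a 14-gonal bipyramid (V=16, E=42, F=28) along a 3-gon: merge 3 vertices and 3 edges, delete both glued faces → V=41, E=95, F=56.
Check: V − E + F = 41 − 95 + 56 = 2.

56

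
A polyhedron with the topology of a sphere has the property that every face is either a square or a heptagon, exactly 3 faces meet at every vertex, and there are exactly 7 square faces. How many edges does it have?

21

Let x be the number of heptagons; then F = 7 + x.
Edge–face incidences: 2E = 4·7 + 7·x = 28 + 7x.
Every vertex has degree 3, so 3V = 2E.
Euler: V − E + F = 2 ⇒ (2E)/3 − E + (7 + x) = 2.
Multiply by 6: 2·(2E) − 3·(2E) + 6·(7 + x) = 12, i.e. 42 + 6x − (28 + 7x) = 12.
Collecting terms: −x + 14 = 12, so −x = −2, so x = 2.
Then 2E = 28 + 7·2 = 42, so E = 21, V = 2E/3 = 14, F = 7 + 2 = 9.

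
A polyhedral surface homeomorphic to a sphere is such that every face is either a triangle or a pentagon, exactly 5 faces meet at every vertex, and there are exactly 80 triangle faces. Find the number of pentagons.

12

Let x be the number of pentagons; then F = 80 + x.
Edge–face incidences: 2E = 3·80 + 5·x = 240 + 5x.
Every vertex has degree 5, so 5V = 2E.
Euler: V − E + F = 2 ⇒ (2E)/5 − E + (80 + x) = 2.
Multiply by 10: 2·(2E) − 5·(2E) + 10·(80 + x) = 20, i.e. 800 + 10x − 3·(240 + 5x) = 20.
Collecting terms: −5x + 80 = 20, so −5x = −60, so x = 12.
Then 2E = 240 + 5·12 = 300, so E = 150, V = 2E/5 = 60, F = 80 + 12 = 92.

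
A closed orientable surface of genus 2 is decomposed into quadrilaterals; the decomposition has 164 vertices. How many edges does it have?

332

χ = 2 − 2·2 = -2, and every face is a square so 4F = 2E.
V − E + F = -2 with E = 4F/2 gives 164 − (4/2 − 1)·F = -2, so F = 166 and E = 332.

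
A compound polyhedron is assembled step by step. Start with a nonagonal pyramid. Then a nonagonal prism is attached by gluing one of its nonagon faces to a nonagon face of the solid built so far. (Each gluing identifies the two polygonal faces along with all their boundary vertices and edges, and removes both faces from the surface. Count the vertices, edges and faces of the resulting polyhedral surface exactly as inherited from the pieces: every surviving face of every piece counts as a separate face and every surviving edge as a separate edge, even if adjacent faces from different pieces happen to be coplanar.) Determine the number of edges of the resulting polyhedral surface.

A nonagonal pyramid: V=10, E=18, F=10.
Attach a nonagonal prism (V=18, E=27, F=11) along a 9-gon: merge 9 vertices and 9 edges, delete both glued faces → V=19, E=36, F=19.
Check: V − E + F = 19 − 36 + 19 = 2.

36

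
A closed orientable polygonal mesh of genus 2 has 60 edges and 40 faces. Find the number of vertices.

18

For a closed orientable surface of genus 2, χ = 2 − 2·2 = -2.
V = -2 + E − F = -2 + 60 − 40 = 18.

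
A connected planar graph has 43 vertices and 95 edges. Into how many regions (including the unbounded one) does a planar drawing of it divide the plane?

54

Euler's formula for a connected plane graph: V − E + F = 2, so F = 2 − 43 + 95 = 54.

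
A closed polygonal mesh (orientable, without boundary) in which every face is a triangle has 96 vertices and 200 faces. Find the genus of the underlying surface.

Every face is a triangle, so 2E = 3·200 = 600, giving E = 300.
χ = V − E + F = 96 − 300 + 200 = -4.
For a closed orientable surface χ = 2 − 2g, so g = (2 − (-4))/2 = 3.

3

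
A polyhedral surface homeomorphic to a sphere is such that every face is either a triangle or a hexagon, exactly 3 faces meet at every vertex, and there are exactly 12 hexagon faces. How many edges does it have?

42

Let x be the number of triangles; then F = 12 + x.
Edge–face incidences: 2E = 6·12 + 3·x = 72 + 3x.
Every vertex has degree 3, so 3V = 2E.
Euler: V − E + F = 2 ⇒ (2E)/3 − E + (12 + x) = 2.
Multiply by 6: 2·(2E) − 3·(2E) + 6·(12 + x) = 12, i.e. 72 + 6x − (72 + 3x) = 12.
Collecting terms: 3x = 12, so x = 4.
Then 2E = 72 + 3·4 = 84, so E = 42, V = 2E/3 = 28, F = 12 + 4 = 16.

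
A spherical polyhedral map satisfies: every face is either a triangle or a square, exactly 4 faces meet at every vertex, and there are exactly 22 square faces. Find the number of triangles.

8

Let x be the number of triangles; then F = 22 + x.
Edge–face incidences: 2E = 4·22 + 3·x = 88 + 3x.
Every vertex has degree 4, so 4V = 2E.
Euler: V − E + F = 2 ⇒ (2E)/4 − E + (22 + x) = 2.
Multiply by 8: 2·(2E) − 4·(2E) + 8·(22 + x) = 16, i.e. 176 + 8x − 2·(88 + 3x) = 16.
Collecting terms: 2x = 16, so x = 8.
Then 2E = 88 + 3·8 = 112, so E = 56, V = 2E/4 = 28, F = 22 + 8 = 30.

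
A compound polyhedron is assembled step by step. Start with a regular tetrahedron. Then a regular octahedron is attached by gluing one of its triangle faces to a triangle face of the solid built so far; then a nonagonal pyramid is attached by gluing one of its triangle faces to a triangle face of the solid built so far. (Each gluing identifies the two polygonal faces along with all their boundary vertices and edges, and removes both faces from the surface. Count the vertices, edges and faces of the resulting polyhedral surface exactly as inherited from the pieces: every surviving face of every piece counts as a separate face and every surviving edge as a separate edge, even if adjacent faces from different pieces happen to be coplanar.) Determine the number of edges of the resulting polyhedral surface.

A regular tetrahedron: V=4, E=6, F=4.
Attach a regular octahedron (V=6, E=12, F=8) along a 3-gon: merge 3 vertices and 3 edges, delete both glued faces → V=7, E=15, F=10.
Attach a nonagonal pyramid (V=10, E=18, F=10) along a 3-gon: merge 3 vertices and 3 edges, delete both glued faces → V=14, E=30, F=18.
Check: V − E + F = 14 − 30 + 18 = 2.

30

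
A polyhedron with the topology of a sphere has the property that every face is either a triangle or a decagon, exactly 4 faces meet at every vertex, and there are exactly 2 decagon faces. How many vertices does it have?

20

Let x be the number of triangles; then F = 2 + x.
Edge–face incidences: 2E = 10·2 + 3·x = 20 + 3x.
Every vertex has degree 4, so 4V = 2E.
Euler: V − E + F = 2 ⇒ (2E)/4 − E + (2 + x) = 2.
Multiply by 8: 2·(2E) − 4·(2E) + 8·(2 + x) = 16, i.e. 16 + 8x − 2·(20 + 3x) = 16.
Collecting terms: 2x − 24 = 16, so 2x = 40, so x = 20.
Then 2E = 20 + 3·20 = 80, so E = 40, V = 2E/4 = 20, F = 2 + 20 = 22.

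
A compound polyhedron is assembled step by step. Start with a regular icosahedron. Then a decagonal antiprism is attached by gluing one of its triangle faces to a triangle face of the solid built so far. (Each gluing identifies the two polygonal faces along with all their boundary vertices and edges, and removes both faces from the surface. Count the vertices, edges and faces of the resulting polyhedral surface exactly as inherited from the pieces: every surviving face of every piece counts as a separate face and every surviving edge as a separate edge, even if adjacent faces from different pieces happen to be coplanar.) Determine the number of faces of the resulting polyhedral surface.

40

A regular icosahedron: V=12, E=30, F=20.
Attach a decagonal antiprism (V=20, E=40, F=22) along a 3-gon: merge 3 vertices and 3 edges, delete both glued faces → V=29, E=67, F=40.
Check: V − E + F = 29 − 67 + 40 = 2.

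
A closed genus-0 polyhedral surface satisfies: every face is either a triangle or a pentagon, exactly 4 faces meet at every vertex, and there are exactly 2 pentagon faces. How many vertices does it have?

Let x be the number of triangles; then F = 2 + x.
Edge–face incidences: 2E = 5·2 + 3·x = 10 + 3x.
Every vertex has degree 4, so 4V = 2E.
Euler: V − E + F = 2 ⇒ (2E)/4 − E + (2 + x) = 2.
Multiply by 8: 2·(2E) − 4·(2E) + 8·(2 + x) = 16, i.e. 16 + 8x − 2·(10 + 3x) = 16.
Collecting terms: 2x − 4 = 16, so 2x = 20, so x = 10.
Then 2E = 10 + 3·10 = 40, so E = 20, V = 2E/4 = 10, F = 2 + 10 = 12.

10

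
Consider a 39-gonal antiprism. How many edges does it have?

An antiprism on an n-gon has two n-gon caps and 2n triangles: V = 2·39 = 78, E = 4·39 = 156, F = 2·39 + 2 = 80.

156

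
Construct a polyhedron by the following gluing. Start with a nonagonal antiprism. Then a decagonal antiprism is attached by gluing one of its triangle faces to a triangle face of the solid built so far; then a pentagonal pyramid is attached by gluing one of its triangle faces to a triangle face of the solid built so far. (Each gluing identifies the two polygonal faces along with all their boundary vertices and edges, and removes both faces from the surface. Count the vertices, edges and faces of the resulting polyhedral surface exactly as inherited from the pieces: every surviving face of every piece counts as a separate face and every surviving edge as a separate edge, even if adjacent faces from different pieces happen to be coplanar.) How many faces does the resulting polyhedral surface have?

44

A nonagonal antiprism: V=18, E=36, F=20.
Attach a decagonal antiprism (V=20, E=40, F=22) along a 3-gon: merge 3 vertices and 3 edges, delete both glued faces → V=35, E=73, F=40.
Attach a pentagonal pyramid (V=6, E=10, F=6) along a 3-gon: merge 3 vertices and 3 edges, delete both glued faces → V=38, E=80, F=44.
Check: V − E + F = 38 − 80 + 44 = 2.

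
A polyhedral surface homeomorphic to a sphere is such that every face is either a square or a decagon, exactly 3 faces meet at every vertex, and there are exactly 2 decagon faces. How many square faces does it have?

Let x be the number of squares; then F = 2 + x.
Edge–face incidences: 2E = 10·2 + 4·x = 20 + 4x.
Every vertex has degree 3, so 3V = 2E.
Euler: V − E + F = 2 ⇒ (2E)/3 − E + (2 + x) = 2.
Multiply by 6: 2·(2E) − 3·(2E) + 6·(2 + x) = 12, i.e. 12 + 6x − (20 + 4x) = 12.
Collecting terms: 2x − 8 = 12, so 2x = 20, so x = 10.
Then 2E = 20 + 4·10 = 60, so E = 30, V = 2E/3 = 20, F = 2 + 10 = 12.

10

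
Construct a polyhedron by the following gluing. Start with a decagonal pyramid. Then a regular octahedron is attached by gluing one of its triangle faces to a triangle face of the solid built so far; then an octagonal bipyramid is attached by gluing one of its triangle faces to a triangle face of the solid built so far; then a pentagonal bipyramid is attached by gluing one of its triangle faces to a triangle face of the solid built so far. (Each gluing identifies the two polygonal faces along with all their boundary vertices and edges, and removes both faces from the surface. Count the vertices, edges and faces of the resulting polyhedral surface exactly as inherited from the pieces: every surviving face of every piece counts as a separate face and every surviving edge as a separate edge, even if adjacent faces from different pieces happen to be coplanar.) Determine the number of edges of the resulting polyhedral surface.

62

A decagonal pyramid: V=11, E=20, F=11.
Attach a regular octahedron (V=6, E=12, F=8) along a 3-gon: merge 3 vertices and 3 edges, delete both glued faces → V=14, E=29, F=17.
Attach an octagonal bipyramid (V=10, E=24, F=16) along a 3-gon: merge 3 vertices and 3 edges, delete both glued faces → V=21, E=50, F=31.
Attach a pentagonal bipyramid (V=7, E=15, F=10) along a 3-gon: merge 3 vertices and 3 edges, delete both glued faces → V=25, E=62, F=39.
Check: V − E + F = 25 − 62 + 39 = 2.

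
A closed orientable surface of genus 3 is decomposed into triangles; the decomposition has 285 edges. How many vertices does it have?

χ = 2 − 2·3 = -4, and every face is a triangle so 3F = 2E.
F = 2E/3 = 190. Then V = -4 + E − F = -4 + 285 − 190 = 91.

91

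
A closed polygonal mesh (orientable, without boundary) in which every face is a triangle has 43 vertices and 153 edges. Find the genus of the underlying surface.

5

Every face is a triangle and each edge borders two faces, so 3F = 2·153, giving F = 102.
χ = V − E + F = 43 − 153 + 102 = -8.
For a closed orientable surface χ = 2 − 2g, so g = (2 − (-8))/2 = 5.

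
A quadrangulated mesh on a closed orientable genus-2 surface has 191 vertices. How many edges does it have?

386

χ = 2 − 2·2 = -2, and every face is a square so 4F = 2E.
V − E + F = -2 with E = 4F/2 gives 191 − (4/2 − 1)·F = -2, so F = 193 and E = 386.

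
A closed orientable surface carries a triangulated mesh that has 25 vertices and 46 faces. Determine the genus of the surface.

Every face is a triangle, so 2E = 3·46 = 138, giving E = 69.
χ = V − E + F = 25 − 69 + 46 = 2.
For a closed orientable surface χ = 2 − 2g, so g = (2 − (2))/2 = 0.

0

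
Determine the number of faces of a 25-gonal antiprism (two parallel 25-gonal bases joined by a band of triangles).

52

An antiprism on an n-gon has two n-gon caps and 2n triangles: V = 2·25 = 50, E = 4·25 = 100, F = 2·25 + 2 = 52.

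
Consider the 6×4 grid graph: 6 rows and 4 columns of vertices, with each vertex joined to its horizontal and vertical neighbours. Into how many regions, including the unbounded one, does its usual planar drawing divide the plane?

16

The grid has V = 6·4 = 24 vertices and E = 6·3 + 4·5 = 38 edges.
F = 2 − V + E = 2 − 24 + 38 = 16.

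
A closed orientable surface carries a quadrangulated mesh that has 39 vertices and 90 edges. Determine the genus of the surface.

Every face is a square and each edge borders two faces, so 4F = 2·90, giving F = 45.
χ = V − E + F = 39 − 90 + 45 = -6.
For a closed orientable surface χ = 2 − 2g, so g = (2 − (-6))/2 = 4.

4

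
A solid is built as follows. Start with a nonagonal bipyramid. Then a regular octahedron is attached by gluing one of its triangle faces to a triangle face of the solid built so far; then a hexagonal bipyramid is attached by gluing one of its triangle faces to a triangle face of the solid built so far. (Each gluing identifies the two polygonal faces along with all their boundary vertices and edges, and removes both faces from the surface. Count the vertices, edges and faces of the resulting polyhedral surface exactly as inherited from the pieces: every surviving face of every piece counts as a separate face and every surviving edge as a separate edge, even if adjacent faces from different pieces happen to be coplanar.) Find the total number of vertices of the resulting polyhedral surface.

19

A nonagonal bipyramid: V=11, E=27, F=18.
Attach a regular octahedron (V=6, E=12, F=8) along a 3-gon: merge 3 vertices and 3 edges, delete both glued faces → V=14, E=36, F=24.
Attach a hexagonal bipyramid (V=8, E=18, F=12) along a 3-gon: merge 3 vertices and 3 edges, delete both glued faces → V=19, E=51, F=34.
Check: V − E + F = 19 − 51 + 34 = 2.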